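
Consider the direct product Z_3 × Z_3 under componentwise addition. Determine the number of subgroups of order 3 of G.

4

|G| = 9 and 3 | 9, so subgroups of order 3 are possible by Lagrange.
The subgroups of order 3 are: {(0,0), (0,1), (0,2)}; {(0,0), (1,0), (2,0)}; {(0,0), (1,1), (2,2)}; {(0,0), (1,2), (2,1)}.
So G has 4 subgroups of order 3.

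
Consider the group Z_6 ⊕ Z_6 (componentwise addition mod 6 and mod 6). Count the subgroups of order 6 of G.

|G| = 36 and 6 | 36, so subgroups of order 6 are possible by Lagrange.
The subgroups of order 6 are: {(0,0), (0,1), (0,2), (0,3), (0,4), (0,5)}; {(0,0), (0,2), (0,4), (3,0), (3,2), (3,4)}; {(0,0), (0,2), (0,4), (3,1), (3,3), (3,5)}; {(0,0), (0,3), (2,0), (2,3), (4,0), (4,3)}; … (12 in all).
So G has 12 subgroups of order 6.

12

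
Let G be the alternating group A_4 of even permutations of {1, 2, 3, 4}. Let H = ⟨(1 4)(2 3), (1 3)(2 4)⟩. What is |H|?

4

|⟨(1 4)(2 3)⟩| = 2 and |⟨(1 3)(2 4)⟩| = 2, so |H| is a multiple of lcm(2, 2) = 2 and divides |G| = 12.
Closing under the operation: H = {e, (1 2)(3 4), (1 3)(2 4), (1 4)(2 3)}, so |H| = 4.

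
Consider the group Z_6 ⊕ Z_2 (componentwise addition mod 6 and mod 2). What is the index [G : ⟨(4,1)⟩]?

|⟨(4,1)⟩| = 6 and |G| = 12.
By Lagrange, [G : H] = |G|/|H| = 12/6 = 2.

2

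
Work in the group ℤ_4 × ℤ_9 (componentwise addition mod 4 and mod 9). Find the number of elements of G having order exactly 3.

An element (a,b) has order lcm(ord(a), ord(b)); count pairs with lcm equal to 3.
Enumerating gives 2 such elements.

2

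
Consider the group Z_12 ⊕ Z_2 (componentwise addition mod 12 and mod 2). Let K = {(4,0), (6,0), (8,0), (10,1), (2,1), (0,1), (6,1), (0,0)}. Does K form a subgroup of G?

No

Closure fails: (0,1) + (4,0) = (4,1) ∉ K. So K is not a subgroup.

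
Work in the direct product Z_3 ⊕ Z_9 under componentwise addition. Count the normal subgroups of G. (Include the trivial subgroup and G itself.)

10

G is abelian, so every subgroup is normal.
G has 10 subgroups in total, hence 10 normal subgroups.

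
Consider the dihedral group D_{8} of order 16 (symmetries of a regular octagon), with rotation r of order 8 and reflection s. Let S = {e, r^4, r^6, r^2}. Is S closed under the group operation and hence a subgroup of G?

Yes

|S| = 4 divides |G| = 16, consistent with Lagrange.
S contains the identity, every element's inverse is in S, and S is closed under ·: it is a subgroup.
In fact S = ⟨r^6⟩.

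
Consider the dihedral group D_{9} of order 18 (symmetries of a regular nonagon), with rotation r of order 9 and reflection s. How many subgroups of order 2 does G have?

|G| = 18 and 2 | 18, so subgroups of order 2 are possible by Lagrange.
The subgroups of order 2 are: {e, r^2s}; {e, r^3s}; {e, r^4s}; {e, r^5s}; … (9 in all).
So G has 9 subgroups of order 2.

9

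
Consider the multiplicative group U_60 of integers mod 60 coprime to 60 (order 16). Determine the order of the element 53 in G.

Compute successive powers of 53 mod 60: 53, 49, 17, 1; 53^4 ≡ 1 (mod 60).
So |⟨53⟩| = 4.

4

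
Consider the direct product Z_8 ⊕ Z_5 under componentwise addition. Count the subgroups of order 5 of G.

|G| = 40 and 5 | 40, so subgroups of order 5 are possible by Lagrange.
The subgroups of order 5 are: {(0,0), (0,1), (0,2), (0,3), (0,4)}.
So G has 1 subgroup of order 5.

1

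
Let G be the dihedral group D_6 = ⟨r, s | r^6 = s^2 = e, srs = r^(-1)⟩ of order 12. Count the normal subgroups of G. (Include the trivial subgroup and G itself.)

G has 16 subgroups. Checking conjugation-invariance by order — order 1: 1/1 normal; order 2: 1/7 normal; order 3: 1/1 normal; order 4: 0/3 normal; order 6: 3/3 normal; order 12: 1/1 normal.
Total normal subgroups: 7.

7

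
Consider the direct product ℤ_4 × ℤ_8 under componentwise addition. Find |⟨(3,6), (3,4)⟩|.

16

|⟨(3,6)⟩| = 4 and |⟨(3,4)⟩| = 4, so |H| is a multiple of lcm(4, 4) = 4 and divides |G| = 32.
Closing under the operation: H = {(0,0), (0,2), (0,4), (0,6), (1,0), (1,2), (1,4), (1,6), (2,0), (2,2), (2,4), (2,6), (3,0), (3,2), (3,4), (3,6)}, so |H| = 16.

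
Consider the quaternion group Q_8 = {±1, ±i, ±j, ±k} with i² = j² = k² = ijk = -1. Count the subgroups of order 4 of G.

|G| = 8 and 4 | 8, so subgroups of order 4 are possible by Lagrange.
The subgroups of order 4 are: {1, -1, i, -i}; {1, -1, j, -j}; {1, -1, k, -k}.
So G has 3 subgroups of order 4.

3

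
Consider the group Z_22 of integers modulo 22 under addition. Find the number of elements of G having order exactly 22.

In a cyclic group of order 22, the number of elements of order d (for d | 22) is φ(d).
φ(22) = 10.

10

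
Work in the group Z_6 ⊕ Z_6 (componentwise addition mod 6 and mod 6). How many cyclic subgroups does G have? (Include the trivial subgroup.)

20

Group the elements of G by the cyclic subgroup they generate; each cyclic subgroup of order d accounts for φ(d) elements.
Cyclic subgroups by order — order 1: 1; order 2: 3; order 3: 4; order 6: 12.
Total: 20.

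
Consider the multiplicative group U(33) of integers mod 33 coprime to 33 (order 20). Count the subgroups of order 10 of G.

|G| = 20 and 10 | 20, so subgroups of order 10 are possible by Lagrange.
The subgroups of order 10 are: {1, 4, 7, 10, 13, 16, 19, 25, 28, 31}; {1, 4, 5, 14, 16, 20, 23, 25, 26, 31}; {1, 2, 4, 8, 16, 17, 25, 29, 31, 32}.
So G has 3 subgroups of order 10.

3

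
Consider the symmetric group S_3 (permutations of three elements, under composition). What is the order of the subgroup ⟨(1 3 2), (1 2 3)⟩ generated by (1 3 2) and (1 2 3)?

3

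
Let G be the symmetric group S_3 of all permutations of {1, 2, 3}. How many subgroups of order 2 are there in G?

3

|G| = 6 and 2 | 6, so subgroups of order 2 are possible by Lagrange.
The subgroups of order 2 are: {e, (1 2)}; {e, (1 3)}; {e, (2 3)}.
So G has 3 subgroups of order 2.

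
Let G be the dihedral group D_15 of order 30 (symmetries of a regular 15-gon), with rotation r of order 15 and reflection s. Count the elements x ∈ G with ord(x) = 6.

0

No element of G has order 6 (even though 6 | 30).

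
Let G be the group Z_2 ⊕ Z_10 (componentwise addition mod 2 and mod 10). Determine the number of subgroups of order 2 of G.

3

|G| = 20 and 2 | 20, so subgroups of order 2 are possible by Lagrange.
The subgroups of order 2 are: {(0,0), (0,5)}; {(0,0), (1,0)}; {(0,0), (1,5)}.
So G has 3 subgroups of order 2.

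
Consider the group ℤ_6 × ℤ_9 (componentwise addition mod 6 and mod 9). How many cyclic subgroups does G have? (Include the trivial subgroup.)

A cyclic subgroup of order d is generated by each of its φ(d) elements of order d, so the cyclic subgroups of order d number (#elements of order d)/φ(d).
Cyclic subgroups by order — order 1: 1; order 2: 1; order 3: 4; order 6: 4; order 9: 3; order 18: 3.
Total: 16.

16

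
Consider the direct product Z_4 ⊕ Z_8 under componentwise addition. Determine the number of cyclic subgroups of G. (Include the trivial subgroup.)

A cyclic subgroup of order d is generated by each of its φ(d) elements of order d, so the cyclic subgroups of order d number (#elements of order d)/φ(d).
Cyclic subgroups by order — order 1: 1; order 2: 3; order 4: 6; order 8: 4.
Total: 14.

14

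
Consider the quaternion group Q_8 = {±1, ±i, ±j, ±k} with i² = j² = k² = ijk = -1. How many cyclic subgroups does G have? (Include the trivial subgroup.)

5

A cyclic subgroup of order d is generated by each of its φ(d) elements of order d, so the cyclic subgroups of order d number (#elements of order d)/φ(d).
Cyclic subgroups by order — order 1: 1; order 2: 1; order 4: 3.
Total: 5.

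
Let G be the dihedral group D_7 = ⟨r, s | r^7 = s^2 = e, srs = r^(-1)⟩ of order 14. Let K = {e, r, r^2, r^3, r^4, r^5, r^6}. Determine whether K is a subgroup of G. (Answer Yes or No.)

Yes

|K| = 7 divides |G| = 14, consistent with Lagrange.
K contains the identity, every element's inverse is in K, and K is closed under ·: it is a subgroup.
In fact K = ⟨r^4⟩.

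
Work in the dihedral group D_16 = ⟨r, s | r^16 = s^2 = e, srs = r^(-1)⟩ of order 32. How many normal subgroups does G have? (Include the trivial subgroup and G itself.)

G has 36 subgroups. Checking conjugation-invariance by order — order 1: 1/1 normal; order 2: 1/17 normal; order 4: 1/9 normal; order 8: 1/5 normal; order 16: 3/3 normal; order 32: 1/1 normal.
Total normal subgroups: 8.

8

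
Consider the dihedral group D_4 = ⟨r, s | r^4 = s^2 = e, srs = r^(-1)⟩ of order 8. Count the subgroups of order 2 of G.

|G| = 8 and 2 | 8, so subgroups of order 2 are possible by Lagrange.
The subgroups of order 2 are: {e, r^2}; {e, r^2s}; {e, r^3s}; {e, rs}; … (5 in all).
So G has 5 subgroups of order 2.

5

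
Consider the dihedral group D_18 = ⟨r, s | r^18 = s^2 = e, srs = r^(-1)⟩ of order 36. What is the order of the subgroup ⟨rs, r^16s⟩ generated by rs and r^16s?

12

|⟨rs⟩| = 2 and |⟨r^16s⟩| = 2, so |H| is a multiple of lcm(2, 2) = 2 and divides |G| = 36.
Closing under the operation: H = {e, r^3, r^6, r^9, r^12, r^15, rs, r^4s, r^7s, r^10s, r^13s, r^16s}, so |H| = 12.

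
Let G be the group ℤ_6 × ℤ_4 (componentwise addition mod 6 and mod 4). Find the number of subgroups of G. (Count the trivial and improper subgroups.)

16

|G| = 24, so by Lagrange every subgroup order divides 24. Divisors: 1, 2, 3, 4, 6, 8, 12, 24.
Subgroups by order — order 1: 1; order 2: 3; order 3: 1; order 4: 3; order 6: 3; order 8: 1; order 12: 3; order 24: 1.
Total: 1 + 3 + 1 + 3 + 3 + 1 + 3 + 1 = 16.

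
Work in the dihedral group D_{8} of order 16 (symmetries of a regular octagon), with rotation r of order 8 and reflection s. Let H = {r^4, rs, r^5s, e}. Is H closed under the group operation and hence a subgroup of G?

Yes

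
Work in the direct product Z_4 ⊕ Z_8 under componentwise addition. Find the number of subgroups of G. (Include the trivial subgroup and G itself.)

22

|G| = 32, so by Lagrange every subgroup order divides 32. Divisors: 1, 2, 4, 8, 16, 32.
Subgroups by order — order 1: 1; order 2: 3; order 4: 7; order 8: 7; order 16: 3; order 32: 1.
Total: 1 + 3 + 7 + 7 + 3 + 1 = 22.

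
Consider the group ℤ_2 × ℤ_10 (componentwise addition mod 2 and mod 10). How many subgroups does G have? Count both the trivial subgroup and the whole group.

|G| = 20, so by Lagrange every subgroup order divides 20. Divisors: 1, 2, 4, 5, 10, 20.
Subgroups by order — order 1: 1; order 2: 3; order 4: 1; order 5: 1; order 10: 3; order 20: 1.
Total: 1 + 3 + 1 + 1 + 3 + 1 = 10.

10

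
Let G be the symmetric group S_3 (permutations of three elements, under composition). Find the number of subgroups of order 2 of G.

3

|G| = 6 and 2 | 6, so subgroups of order 2 are possible by Lagrange.
The subgroups of order 2 are: {e, (1 2)}; {e, (1 3)}; {e, (2 3)}.
So G has 3 subgroups of order 2.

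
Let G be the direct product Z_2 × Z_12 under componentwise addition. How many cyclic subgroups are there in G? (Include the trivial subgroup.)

12

A cyclic subgroup of order d is generated by each of its φ(d) elements of order d, so the cyclic subgroups of order d number (#elements of order d)/φ(d).
Cyclic subgroups by order — order 1: 1; order 2: 3; order 3: 1; order 4: 2; order 6: 3; order 12: 2.
Total: 12.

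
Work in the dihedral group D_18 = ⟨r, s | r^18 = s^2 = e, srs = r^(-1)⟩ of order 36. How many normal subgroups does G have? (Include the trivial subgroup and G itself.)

G has 45 subgroups. Checking conjugation-invariance by order — order 1: 1/1 normal; order 2: 1/19 normal; order 3: 1/1 normal; order 4: 0/9 normal; order 6: 1/7 normal; order 9: 1/1 normal; order 12: 0/3 normal; order 18: 3/3 normal; order 36: 1/1 normal.
Total normal subgroups: 9.

9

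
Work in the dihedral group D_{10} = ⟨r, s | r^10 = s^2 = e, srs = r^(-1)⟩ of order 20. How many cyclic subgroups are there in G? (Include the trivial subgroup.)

14

Each element a generates a cyclic subgroup ⟨a⟩; distinct elements may generate the same one (a cyclic group of order d has φ(d) generators).
Cyclic subgroups by order — order 1: 1; order 2: 11; order 5: 1; order 10: 1.
Total: 14.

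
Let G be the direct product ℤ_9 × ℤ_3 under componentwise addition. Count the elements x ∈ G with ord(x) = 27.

An element (a,b) has order lcm(ord(a), ord(b)); count pairs with lcm equal to 27.
Enumerating gives 0 such elements.

0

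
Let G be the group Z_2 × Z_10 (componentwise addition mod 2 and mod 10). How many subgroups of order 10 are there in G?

3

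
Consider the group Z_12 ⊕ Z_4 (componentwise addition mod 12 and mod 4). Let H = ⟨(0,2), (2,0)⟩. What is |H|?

|⟨(0,2)⟩| = 2 and |⟨(2,0)⟩| = 6, so |H| is a multiple of lcm(2, 6) = 6 and divides |G| = 48.
Closing under the operation: H = {(0,0), (0,2), (2,0), (2,2), (4,0), (4,2), (6,0), (6,2), (8,0), (8,2), (10,0), (10,2)}, so |H| = 12.

12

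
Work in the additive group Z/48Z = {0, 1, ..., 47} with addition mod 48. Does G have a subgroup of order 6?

Yes

6 | 48. A subgroup of order 6 is {0, 8, 16, 24, 32, 40}.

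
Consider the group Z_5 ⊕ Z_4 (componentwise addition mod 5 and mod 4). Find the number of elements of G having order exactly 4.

2

An element (a,b) has order lcm(ord(a), ord(b)); count pairs with lcm equal to 4.
Enumerating gives 2 such elements.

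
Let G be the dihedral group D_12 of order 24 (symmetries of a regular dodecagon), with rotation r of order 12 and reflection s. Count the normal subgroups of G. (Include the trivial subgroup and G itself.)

9

G has 34 subgroups. Checking conjugation-invariance by order — order 1: 1/1 normal; order 2: 1/13 normal; order 3: 1/1 normal; order 4: 1/7 normal; order 6: 1/5 normal; order 8: 0/3 normal; order 12: 3/3 normal; order 24: 1/1 normal.
Total normal subgroups: 9.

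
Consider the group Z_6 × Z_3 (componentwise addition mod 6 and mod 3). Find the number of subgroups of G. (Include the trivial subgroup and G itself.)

12

|G| = 18, so by Lagrange every subgroup order divides 18. Divisors: 1, 2, 3, 6, 9, 18.
Subgroups by order — order 1: 1; order 2: 1; order 3: 4; order 6: 4; order 9: 1; order 18: 1.
Total: 1 + 1 + 4 + 4 + 1 + 1 = 12.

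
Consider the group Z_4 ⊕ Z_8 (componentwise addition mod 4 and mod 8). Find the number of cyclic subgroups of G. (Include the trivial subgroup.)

14

Group the elements of G by the cyclic subgroup they generate; each cyclic subgroup of order d accounts for φ(d) elements.
Cyclic subgroups by order — order 1: 1; order 2: 3; order 4: 6; order 8: 4.
Total: 14.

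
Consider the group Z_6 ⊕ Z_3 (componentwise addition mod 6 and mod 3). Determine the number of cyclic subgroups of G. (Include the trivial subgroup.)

Each element a generates a cyclic subgroup ⟨a⟩; distinct elements may generate the same one (a cyclic group of order d has φ(d) generators).
Cyclic subgroups by order — order 1: 1; order 2: 1; order 3: 4; order 6: 4.
Total: 10.

10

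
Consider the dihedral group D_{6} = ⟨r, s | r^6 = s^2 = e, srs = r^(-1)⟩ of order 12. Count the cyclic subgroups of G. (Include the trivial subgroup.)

Each element a generates a cyclic subgroup ⟨a⟩; distinct elements may generate the same one (a cyclic group of order d has φ(d) generators).
Cyclic subgroups by order — order 1: 1; order 2: 7; order 3: 1; order 6: 1.
Total: 10.

10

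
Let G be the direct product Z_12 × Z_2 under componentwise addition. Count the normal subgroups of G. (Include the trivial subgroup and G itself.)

16

G is abelian, so every subgroup is normal.
G has 16 subgroups in total, hence 16 normal subgroups.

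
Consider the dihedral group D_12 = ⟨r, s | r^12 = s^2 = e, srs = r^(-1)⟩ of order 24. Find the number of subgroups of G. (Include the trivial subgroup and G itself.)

34

|G| = 24, so by Lagrange every subgroup order divides 24. Divisors: 1, 2, 3, 4, 6, 8, 12, 24.
Subgroups by order — order 1: 1; order 2: 13; order 3: 1; order 4: 7; order 6: 5; order 8: 3; order 12: 3; order 24: 1.
Total: 1 + 13 + 1 + 7 + 5 + 3 + 3 + 1 = 34.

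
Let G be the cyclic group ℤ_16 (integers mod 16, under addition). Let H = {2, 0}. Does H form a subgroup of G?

2 ∈ H but its inverse 14 ∉ H, so H is not a subgroup.

No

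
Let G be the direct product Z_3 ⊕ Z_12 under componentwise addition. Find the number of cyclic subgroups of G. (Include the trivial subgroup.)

15

Each element a generates a cyclic subgroup ⟨a⟩; distinct elements may generate the same one (a cyclic group of order d has φ(d) generators).
Cyclic subgroups by order — order 1: 1; order 2: 1; order 3: 4; order 4: 1; order 6: 4; order 12: 4.
Total: 15.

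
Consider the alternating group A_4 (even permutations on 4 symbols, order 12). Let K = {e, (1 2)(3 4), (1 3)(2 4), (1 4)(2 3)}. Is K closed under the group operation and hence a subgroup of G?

|K| = 4 divides |G| = 12, consistent with Lagrange.
K contains the identity, every element's inverse is in K, and K is closed under ∘: it is a subgroup.

Yes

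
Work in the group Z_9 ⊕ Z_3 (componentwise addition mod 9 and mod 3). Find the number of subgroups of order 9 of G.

|G| = 27 and 9 | 27, so subgroups of order 9 are possible by Lagrange.
The subgroups of order 9 are: {(0,0), (0,1), (0,2), (3,0), (3,1), (3,2), (6,0), (6,1), (6,2)}; {(0,0), (1,0), (2,0), (3,0), (4,0), (5,0), (6,0), (7,0), (8,0)}; {(0,0), (1,1), (2,2), (3,0), (4,1), (5,2), (6,0), (7,1), (8,2)}; {(0,0), (1,2), (2,1), (3,0), (4,2), (5,1), (6,0), (7,2), (8,1)}.
So G has 4 subgroups of order 9.

4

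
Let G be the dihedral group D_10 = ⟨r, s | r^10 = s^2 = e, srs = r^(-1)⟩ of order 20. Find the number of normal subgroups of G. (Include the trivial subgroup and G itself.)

G has 22 subgroups. Checking conjugation-invariance by order — order 1: 1/1 normal; order 2: 1/11 normal; order 4: 0/5 normal; order 5: 1/1 normal; order 10: 3/3 normal; order 20: 1/1 normal.
Total normal subgroups: 7.

7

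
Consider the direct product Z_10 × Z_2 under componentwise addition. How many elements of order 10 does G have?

An element (a,b) has order lcm(ord(a), ord(b)); count pairs with lcm equal to 10.
Enumerating gives 12 such elements.

12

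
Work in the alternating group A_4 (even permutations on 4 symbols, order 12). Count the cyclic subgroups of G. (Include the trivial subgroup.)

8

Each element a generates a cyclic subgroup ⟨a⟩; distinct elements may generate the same one (a cyclic group of order d has φ(d) generators).
Cyclic subgroups by order — order 1: 1; order 2: 3; order 3: 4.
Total: 8.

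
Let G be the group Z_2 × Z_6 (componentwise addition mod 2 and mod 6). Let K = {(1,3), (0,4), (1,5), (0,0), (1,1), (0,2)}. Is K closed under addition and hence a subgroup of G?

Yes

|K| = 6 divides |G| = 12, consistent with Lagrange.
K contains the identity, every element's inverse is in K, and K is closed under +: it is a subgroup.
In fact K = ⟨(1,5)⟩.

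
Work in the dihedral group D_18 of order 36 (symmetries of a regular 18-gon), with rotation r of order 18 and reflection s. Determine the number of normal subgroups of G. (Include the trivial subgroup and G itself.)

9

G has 45 subgroups. Checking conjugation-invariance by order — order 1: 1/1 normal; order 2: 1/19 normal; order 3: 1/1 normal; order 4: 0/9 normal; order 6: 1/7 normal; order 9: 1/1 normal; order 12: 0/3 normal; order 18: 3/3 normal; order 36: 1/1 normal.
Total normal subgroups: 9.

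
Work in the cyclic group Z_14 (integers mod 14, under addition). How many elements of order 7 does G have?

In a cyclic group of order 14, the number of elements of order d (for d | 14) is φ(d).
φ(7) = 6.

6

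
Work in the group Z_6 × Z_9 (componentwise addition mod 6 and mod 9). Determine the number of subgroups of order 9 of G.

|G| = 54 and 9 | 54, so subgroups of order 9 are possible by Lagrange.
The subgroups of order 9 are: {(0,0), (0,1), (0,2), (0,3), (0,4), (0,5), (0,6), (0,7), (0,8)}; {(0,0), (0,3), (0,6), (2,0), (2,3), (2,6), (4,0), (4,3), (4,6)}; {(0,0), (0,3), (0,6), (2,1), (2,4), (2,7), (4,2), (4,5), (4,8)}; {(0,0), (0,3), (0,6), (2,2), (2,5), (2,8), (4,1), (4,4), (4,7)}.
So G has 4 subgroups of order 9.

4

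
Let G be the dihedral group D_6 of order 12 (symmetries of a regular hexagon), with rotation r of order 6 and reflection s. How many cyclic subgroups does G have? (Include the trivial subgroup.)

10

A cyclic subgroup of order d is generated by each of its φ(d) elements of order d, so the cyclic subgroups of order d number (#elements of order d)/φ(d).
Cyclic subgroups by order — order 1: 1; order 2: 7; order 3: 1; order 6: 1.
Total: 10.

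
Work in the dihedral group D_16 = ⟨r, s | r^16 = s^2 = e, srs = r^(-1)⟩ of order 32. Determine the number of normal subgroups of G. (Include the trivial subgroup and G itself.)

G has 36 subgroups. Checking conjugation-invariance by order — order 1: 1/1 normal; order 2: 1/17 normal; order 4: 1/9 normal; order 8: 1/5 normal; order 16: 3/3 normal; order 32: 1/1 normal.
Total normal subgroups: 8.

8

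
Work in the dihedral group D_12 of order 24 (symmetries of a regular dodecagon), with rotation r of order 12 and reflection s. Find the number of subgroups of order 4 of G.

|G| = 24 and 4 | 24, so subgroups of order 4 are possible by Lagrange.
The subgroups of order 4 are: {e, r^6, r^4s, r^10s}; {e, r^6, r^5s, r^11s}; {e, r^6, r^2s, r^8s}; {e, r^3, r^6, r^9}; … (7 in all).
So G has 7 subgroups of order 4.

7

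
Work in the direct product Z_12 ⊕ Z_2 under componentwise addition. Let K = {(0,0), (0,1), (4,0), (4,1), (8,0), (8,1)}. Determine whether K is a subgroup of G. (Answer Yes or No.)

Yes

|K| = 6 divides |G| = 24, consistent with Lagrange.
K contains the identity, every element's inverse is in K, and K is closed under +: it is a subgroup.
In fact K = ⟨(4,1)⟩.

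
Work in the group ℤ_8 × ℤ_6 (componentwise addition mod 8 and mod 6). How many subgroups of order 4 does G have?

|G| = 48 and 4 | 48, so subgroups of order 4 are possible by Lagrange.
The subgroups of order 4 are: {(0,0), (0,3), (4,0), (4,3)}; {(0,0), (2,0), (4,0), (6,0)}; {(0,0), (2,3), (4,0), (6,3)}.
So G has 3 subgroups of order 4.

3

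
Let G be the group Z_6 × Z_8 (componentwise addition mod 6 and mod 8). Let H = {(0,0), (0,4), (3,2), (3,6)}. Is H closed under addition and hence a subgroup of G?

|H| = 4 divides |G| = 48, consistent with Lagrange.
H contains the identity, every element's inverse is in H, and H is closed under +: it is a subgroup.
In fact H = ⟨(3,2)⟩.

Yes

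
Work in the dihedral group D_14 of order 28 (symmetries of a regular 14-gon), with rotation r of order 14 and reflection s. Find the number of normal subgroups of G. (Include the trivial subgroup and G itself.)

7

G has 28 subgroups. Checking conjugation-invariance by order — order 1: 1/1 normal; order 2: 1/15 normal; order 4: 0/7 normal; order 7: 1/1 normal; order 14: 3/3 normal; order 28: 1/1 normal.
Total normal subgroups: 7.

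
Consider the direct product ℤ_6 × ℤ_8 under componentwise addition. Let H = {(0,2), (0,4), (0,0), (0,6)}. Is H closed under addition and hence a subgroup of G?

Yes

|H| = 4 divides |G| = 48, consistent with Lagrange.
H contains the identity, every element's inverse is in H, and H is closed under +: it is a subgroup.
In fact H = ⟨(0,2)⟩.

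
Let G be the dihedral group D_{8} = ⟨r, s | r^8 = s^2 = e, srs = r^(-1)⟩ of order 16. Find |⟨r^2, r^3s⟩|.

|⟨r^2⟩| = 4 and |⟨r^3s⟩| = 2, so |H| is a multiple of lcm(4, 2) = 4 and divides |G| = 16.
Closing under the operation: H = {e, r^2, r^4, r^6, rs, r^3s, r^5s, r^7s}, so |H| = 8.

8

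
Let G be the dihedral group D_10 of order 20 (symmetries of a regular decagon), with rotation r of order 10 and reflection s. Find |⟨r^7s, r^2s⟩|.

|⟨r^7s⟩| = 2 and |⟨r^2s⟩| = 2, so |H| is a multiple of lcm(2, 2) = 2 and divides |G| = 20.
Closing under the operation: H = {e, r^5, r^2s, r^7s}, so |H| = 4.

4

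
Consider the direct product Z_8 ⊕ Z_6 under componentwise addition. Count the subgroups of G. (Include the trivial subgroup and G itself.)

|G| = 48, so by Lagrange every subgroup order divides 48. Divisors: 1, 2, 3, 4, 6, 8, 12, 16, 24, 48.
Subgroups by order — order 1: 1; order 2: 3; order 3: 1; order 4: 3; order 6: 3; order 8: 3; order 12: 3; order 16: 1; order 24: 3; order 48: 1.
Total: 1 + 3 + 1 + 3 + 3 + 3 + 3 + 1 + 3 + 1 = 22.

22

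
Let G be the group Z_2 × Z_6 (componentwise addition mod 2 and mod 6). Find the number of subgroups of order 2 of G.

3

|G| = 12 and 2 | 12, so subgroups of order 2 are possible by Lagrange.
The subgroups of order 2 are: {(0,0), (0,3)}; {(0,0), (1,0)}; {(0,0), (1,3)}.
So G has 3 subgroups of order 2.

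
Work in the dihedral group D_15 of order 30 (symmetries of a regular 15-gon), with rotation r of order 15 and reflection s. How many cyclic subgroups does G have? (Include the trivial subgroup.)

Each element a generates a cyclic subgroup ⟨a⟩; distinct elements may generate the same one (a cyclic group of order d has φ(d) generators).
Cyclic subgroups by order — order 1: 1; order 2: 15; order 3: 1; order 5: 1; order 15: 1.
Total: 19.

19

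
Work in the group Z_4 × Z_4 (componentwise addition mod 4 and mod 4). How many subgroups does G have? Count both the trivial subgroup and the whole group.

|G| = 16, so by Lagrange every subgroup order divides 16. Divisors: 1, 2, 4, 8, 16.
Subgroups by order — order 1: 1; order 2: 3; order 4: 7; order 8: 3; order 16: 1.
Total: 1 + 3 + 7 + 3 + 1 = 15.

15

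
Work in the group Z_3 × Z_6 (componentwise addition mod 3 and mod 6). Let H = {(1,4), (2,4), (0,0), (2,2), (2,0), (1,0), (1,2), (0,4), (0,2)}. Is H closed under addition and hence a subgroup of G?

Yes

|H| = 9 divides |G| = 18, consistent with Lagrange.
H contains the identity, every element's inverse is in H, and H is closed under +: it is a subgroup.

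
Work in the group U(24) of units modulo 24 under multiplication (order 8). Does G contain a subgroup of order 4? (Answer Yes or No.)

Yes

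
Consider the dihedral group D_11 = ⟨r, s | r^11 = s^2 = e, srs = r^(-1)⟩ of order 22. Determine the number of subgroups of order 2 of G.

11

|G| = 22 and 2 | 22, so subgroups of order 2 are possible by Lagrange.
The subgroups of order 2 are: {e, r^10s}; {e, r^2s}; {e, r^3s}; {e, r^4s}; … (11 in all).
So G has 11 subgroups of order 2.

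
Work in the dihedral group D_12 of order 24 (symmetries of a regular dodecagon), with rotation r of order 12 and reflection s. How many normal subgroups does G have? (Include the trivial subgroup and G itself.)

9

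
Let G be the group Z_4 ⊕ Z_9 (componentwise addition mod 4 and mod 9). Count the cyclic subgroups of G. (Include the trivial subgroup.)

Group the elements of G by the cyclic subgroup they generate; each cyclic subgroup of order d accounts for φ(d) elements.
Cyclic subgroups by order — order 1: 1; order 2: 1; order 3: 1; order 4: 1; order 6: 1; order 9: 1; order 12: 1; order 18: 1; order 36: 1.
Total: 9.

9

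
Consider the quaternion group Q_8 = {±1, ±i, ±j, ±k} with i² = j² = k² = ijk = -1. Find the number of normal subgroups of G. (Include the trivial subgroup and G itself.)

6

G has 6 subgroups. Checking conjugation-invariance by order — order 1: 1/1 normal; order 2: 1/1 normal; order 4: 3/3 normal; order 8: 1/1 normal.
Total normal subgroups: 6.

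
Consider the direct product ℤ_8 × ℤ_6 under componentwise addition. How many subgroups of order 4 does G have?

|G| = 48 and 4 | 48, so subgroups of order 4 are possible by Lagrange.
The subgroups of order 4 are: {(0,0), (0,3), (4,0), (4,3)}; {(0,0), (2,0), (4,0), (6,0)}; {(0,0), (2,3), (4,0), (6,3)}.
So G has 3 subgroups of order 4.

3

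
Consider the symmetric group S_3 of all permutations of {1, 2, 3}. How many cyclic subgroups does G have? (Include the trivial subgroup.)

Group the elements of G by the cyclic subgroup they generate; each cyclic subgroup of order d accounts for φ(d) elements.
Cyclic subgroups by order — order 1: 1; order 2: 3; order 3: 1.
Total: 5.

5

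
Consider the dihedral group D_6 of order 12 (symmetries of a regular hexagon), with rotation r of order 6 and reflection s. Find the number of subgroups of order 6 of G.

3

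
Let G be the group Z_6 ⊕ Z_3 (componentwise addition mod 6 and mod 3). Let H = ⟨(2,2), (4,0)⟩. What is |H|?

|⟨(2,2)⟩| = 3 and |⟨(4,0)⟩| = 3, so |H| is a multiple of lcm(3, 3) = 3 and divides |G| = 18.
Closing under the operation: H = {(0,0), (0,1), (0,2), (2,0), (2,1), (2,2), (4,0), (4,1), (4,2)}, so |H| = 9.

9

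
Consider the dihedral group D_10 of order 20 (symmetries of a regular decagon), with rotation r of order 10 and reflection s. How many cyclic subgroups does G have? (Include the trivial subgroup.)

14

Each element a generates a cyclic subgroup ⟨a⟩; distinct elements may generate the same one (a cyclic group of order d has φ(d) generators).
Cyclic subgroups by order — order 1: 1; order 2: 11; order 5: 1; order 10: 1.
Total: 14.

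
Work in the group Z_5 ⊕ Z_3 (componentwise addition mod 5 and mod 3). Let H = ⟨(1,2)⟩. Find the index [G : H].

1

|⟨(1,2)⟩| = 15 and |G| = 15.
By Lagrange, [G : H] = |G|/|H| = 15/15 = 1.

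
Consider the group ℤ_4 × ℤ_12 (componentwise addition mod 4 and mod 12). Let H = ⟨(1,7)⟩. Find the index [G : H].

4

|⟨(1,7)⟩| = 12 and |G| = 48.
By Lagrange, [G : H] = |G|/|H| = 48/12 = 4.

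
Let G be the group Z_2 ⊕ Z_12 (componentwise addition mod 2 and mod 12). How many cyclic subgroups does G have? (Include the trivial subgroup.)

Group the elements of G by the cyclic subgroup they generate; each cyclic subgroup of order d accounts for φ(d) elements.
Cyclic subgroups by order — order 1: 1; order 2: 3; order 3: 1; order 4: 2; order 6: 3; order 12: 2.
Total: 12.

12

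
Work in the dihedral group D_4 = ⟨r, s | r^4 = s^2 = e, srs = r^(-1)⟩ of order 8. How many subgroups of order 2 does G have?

|G| = 8 and 2 | 8, so subgroups of order 2 are possible by Lagrange.
The subgroups of order 2 are: {e, r^2}; {e, r^2s}; {e, r^3s}; {e, rs}; … (5 in all).
So G has 5 subgroups of order 2.

5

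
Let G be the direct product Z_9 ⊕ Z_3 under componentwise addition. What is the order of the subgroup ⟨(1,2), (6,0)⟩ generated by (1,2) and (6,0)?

9

|⟨(1,2)⟩| = 9 and |⟨(6,0)⟩| = 3, so |H| is a multiple of lcm(9, 3) = 9 and divides |G| = 27.
Closing under the operation: H = {(0,0), (1,2), (2,1), (3,0), (4,2), (5,1), (6,0), (7,2), (8,1)}, so |H| = 9.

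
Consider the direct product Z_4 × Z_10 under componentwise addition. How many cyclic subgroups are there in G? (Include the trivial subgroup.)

12

A cyclic subgroup of order d is generated by each of its φ(d) elements of order d, so the cyclic subgroups of order d number (#elements of order d)/φ(d).
Cyclic subgroups by order — order 1: 1; order 2: 3; order 4: 2; order 5: 1; order 10: 3; order 20: 2.
Total: 12.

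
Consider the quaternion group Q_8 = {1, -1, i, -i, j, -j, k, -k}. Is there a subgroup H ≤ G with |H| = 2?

Yes

2 | 8. A subgroup of order 2 is {1, -1}.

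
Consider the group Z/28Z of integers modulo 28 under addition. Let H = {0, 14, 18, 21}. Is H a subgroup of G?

18 ∈ H but its inverse 10 ∉ H, so H is not a subgroup.

No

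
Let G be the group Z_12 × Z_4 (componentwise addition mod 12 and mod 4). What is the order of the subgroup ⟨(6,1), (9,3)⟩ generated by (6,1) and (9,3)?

16

|⟨(6,1)⟩| = 4 and |⟨(9,3)⟩| = 4, so |H| is a multiple of lcm(4, 4) = 4 and divides |G| = 48.
Closing under the operation: H = {(0,0), (0,1), (0,2), (0,3), (3,0), (3,1), (3,2), (3,3), (6,0), (6,1), (6,2), (6,3), (9,0), (9,1), (9,2), (9,3)}, so |H| = 16.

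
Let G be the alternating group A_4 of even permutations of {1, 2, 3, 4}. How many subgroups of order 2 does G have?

|G| = 12 and 2 | 12, so subgroups of order 2 are possible by Lagrange.
The subgroups of order 2 are: {e, (1 2)(3 4)}; {e, (1 3)(2 4)}; {e, (1 4)(2 3)}.
So G has 3 subgroups of order 2.

3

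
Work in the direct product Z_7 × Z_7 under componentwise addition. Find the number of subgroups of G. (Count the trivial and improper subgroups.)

10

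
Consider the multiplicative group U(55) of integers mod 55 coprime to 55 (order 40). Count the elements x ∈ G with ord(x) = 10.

12

Enumerating element orders in G gives 12 elements of order 10.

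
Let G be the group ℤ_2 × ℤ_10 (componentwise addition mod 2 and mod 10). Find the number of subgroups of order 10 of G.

3

|G| = 20 and 10 | 20, so subgroups of order 10 are possible by Lagrange.
The subgroups of order 10 are: {(0,0), (0,1), (0,2), (0,3), (0,4), (0,5), (0,6), (0,7), (0,8), (0,9)}; {(0,0), (0,2), (0,4), (0,6), (0,8), (1,0), (1,2), (1,4), (1,6), (1,8)}; {(0,0), (0,2), (0,4), (0,6), (0,8), (1,1), (1,3), (1,5), (1,7), (1,9)}.
So G has 3 subgroups of order 10.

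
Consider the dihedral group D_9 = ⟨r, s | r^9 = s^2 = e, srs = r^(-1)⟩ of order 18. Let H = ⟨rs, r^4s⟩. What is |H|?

6

|⟨rs⟩| = 2 and |⟨r^4s⟩| = 2, so |H| is a multiple of lcm(2, 2) = 2 and divides |G| = 18.
Closing under the operation: H = {e, r^3, r^6, rs, r^4s, r^7s}, so |H| = 6.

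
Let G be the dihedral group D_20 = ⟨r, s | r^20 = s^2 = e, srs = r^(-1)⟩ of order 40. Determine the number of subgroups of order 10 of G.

|G| = 40 and 10 | 40, so subgroups of order 10 are possible by Lagrange.
The subgroups of order 10 are: {e, r^2, r^4, r^6, r^8, r^10, r^12, r^14, r^16, r^18}; {e, r^4, r^8, r^12, r^16, r^2s, r^6s, r^10s, r^14s, r^18s}; {e, r^4, r^8, r^12, r^16, r^3s, r^7s, r^11s, r^15s, r^19s}; {e, r^4, r^8, r^12, r^16, s, r^4s, r^8s, r^12s, r^16s}; … (5 in all).
So G has 5 subgroups of order 10.

5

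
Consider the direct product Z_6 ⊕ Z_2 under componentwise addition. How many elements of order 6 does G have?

6

An element (a,b) has order lcm(ord(a), ord(b)); count pairs with lcm equal to 6.
Enumerating gives 6 such elements.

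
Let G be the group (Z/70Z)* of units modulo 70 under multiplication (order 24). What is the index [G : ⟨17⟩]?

2

|⟨17⟩| = 12 and |G| = 24.
By Lagrange, [G : H] = |G|/|H| = 24/12 = 2.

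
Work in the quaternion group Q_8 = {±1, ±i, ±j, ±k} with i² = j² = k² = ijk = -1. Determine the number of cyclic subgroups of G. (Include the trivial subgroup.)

Group the elements of G by the cyclic subgroup they generate; each cyclic subgroup of order d accounts for φ(d) elements.
Cyclic subgroups by order — order 1: 1; order 2: 1; order 4: 3.
Total: 5.

5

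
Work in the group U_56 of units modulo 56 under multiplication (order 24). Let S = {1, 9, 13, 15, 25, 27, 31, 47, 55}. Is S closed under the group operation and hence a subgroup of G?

No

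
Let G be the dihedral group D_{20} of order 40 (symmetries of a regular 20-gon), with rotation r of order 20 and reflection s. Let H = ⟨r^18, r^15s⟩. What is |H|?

|⟨r^18⟩| = 10 and |⟨r^15s⟩| = 2, so |H| is a multiple of lcm(10, 2) = 10 and divides |G| = 40.
Closing under the operation: H = {e, r^2, r^4, r^6, r^8, r^10, r^12, r^14, r^16, r^18, rs, r^3s, r^5s, r^7s, r^9s, r^11s, r^13s, r^15s, r^17s, r^19s}, so |H| = 20.

20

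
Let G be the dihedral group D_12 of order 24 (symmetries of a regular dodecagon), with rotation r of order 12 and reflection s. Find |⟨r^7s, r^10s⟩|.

8

|⟨r^7s⟩| = 2 and |⟨r^10s⟩| = 2, so |H| is a multiple of lcm(2, 2) = 2 and divides |G| = 24.
Closing under the operation: H = {e, r^3, r^6, r^9, rs, r^4s, r^7s, r^10s}, so |H| = 8.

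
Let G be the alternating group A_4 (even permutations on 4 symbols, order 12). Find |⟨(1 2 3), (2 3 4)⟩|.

12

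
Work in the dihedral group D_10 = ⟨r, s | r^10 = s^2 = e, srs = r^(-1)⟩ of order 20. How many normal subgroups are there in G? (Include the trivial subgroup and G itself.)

7

G has 22 subgroups. Checking conjugation-invariance by order — order 1: 1/1 normal; order 2: 1/11 normal; order 4: 0/5 normal; order 5: 1/1 normal; order 10: 3/3 normal; order 20: 1/1 normal.
Total normal subgroups: 7.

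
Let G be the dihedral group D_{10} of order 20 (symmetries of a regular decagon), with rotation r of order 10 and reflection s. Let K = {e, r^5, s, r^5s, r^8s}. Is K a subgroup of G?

No

Closure fails: s · r^8s = r^2 ∉ K. So K is not a subgroup.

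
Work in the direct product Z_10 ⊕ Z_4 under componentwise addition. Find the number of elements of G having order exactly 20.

An element (a,b) has order lcm(ord(a), ord(b)); count pairs with lcm equal to 20.
Enumerating gives 16 such elements.

16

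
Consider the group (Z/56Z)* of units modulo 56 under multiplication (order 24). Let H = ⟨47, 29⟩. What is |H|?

|⟨47⟩| = 6 and |⟨29⟩| = 2, so |H| is a multiple of lcm(6, 2) = 6 and divides |G| = 24.
Closing under the operation: H = {1, 3, 9, 19, 25, 27, 29, 31, 37, 47, 53, 55}, so |H| = 12.

12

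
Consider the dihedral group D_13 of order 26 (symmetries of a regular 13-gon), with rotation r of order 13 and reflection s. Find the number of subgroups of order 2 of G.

13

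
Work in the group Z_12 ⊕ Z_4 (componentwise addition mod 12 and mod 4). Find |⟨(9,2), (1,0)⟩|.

24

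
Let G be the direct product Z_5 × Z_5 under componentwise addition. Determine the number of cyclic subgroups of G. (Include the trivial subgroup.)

Group the elements of G by the cyclic subgroup they generate; each cyclic subgroup of order d accounts for φ(d) elements.
Cyclic subgroups by order — order 1: 1; order 5: 6.
Total: 7.

7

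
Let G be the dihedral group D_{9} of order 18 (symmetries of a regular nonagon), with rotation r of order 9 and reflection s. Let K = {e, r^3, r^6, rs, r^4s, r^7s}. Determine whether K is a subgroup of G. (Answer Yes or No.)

Yes

|K| = 6 divides |G| = 18, consistent with Lagrange.
K contains the identity, every element's inverse is in K, and K is closed under ·: it is a subgroup.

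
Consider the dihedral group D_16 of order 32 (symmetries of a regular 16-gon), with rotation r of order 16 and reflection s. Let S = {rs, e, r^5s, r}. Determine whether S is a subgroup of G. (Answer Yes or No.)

No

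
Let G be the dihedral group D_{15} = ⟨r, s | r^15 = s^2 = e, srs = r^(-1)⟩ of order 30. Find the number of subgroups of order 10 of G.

3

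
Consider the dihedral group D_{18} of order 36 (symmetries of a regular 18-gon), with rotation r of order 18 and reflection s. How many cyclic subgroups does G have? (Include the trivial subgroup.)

24

Group the elements of G by the cyclic subgroup they generate; each cyclic subgroup of order d accounts for φ(d) elements.
Cyclic subgroups by order — order 1: 1; order 2: 19; order 3: 1; order 6: 1; order 9: 1; order 18: 1.
Total: 24.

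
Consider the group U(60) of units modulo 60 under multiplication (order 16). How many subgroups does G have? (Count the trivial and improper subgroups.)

27

|G| = 16, so by Lagrange every subgroup order divides 16. Divisors: 1, 2, 4, 8, 16.
Subgroups by order — order 1: 1; order 2: 7; order 4: 11; order 8: 7; order 16: 1.
Total: 1 + 7 + 11 + 7 + 1 = 27.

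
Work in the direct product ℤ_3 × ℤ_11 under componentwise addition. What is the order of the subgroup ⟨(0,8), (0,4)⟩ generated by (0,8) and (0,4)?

|⟨(0,8)⟩| = 11 and |⟨(0,4)⟩| = 11, so |H| is a multiple of lcm(11, 11) = 11 and divides |G| = 33.
Closing under the operation: H = {(0,0), (0,1), (0,2), (0,3), (0,4), (0,5), (0,6), (0,7), (0,8), (0,9), (0,10)}, so |H| = 11.

11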